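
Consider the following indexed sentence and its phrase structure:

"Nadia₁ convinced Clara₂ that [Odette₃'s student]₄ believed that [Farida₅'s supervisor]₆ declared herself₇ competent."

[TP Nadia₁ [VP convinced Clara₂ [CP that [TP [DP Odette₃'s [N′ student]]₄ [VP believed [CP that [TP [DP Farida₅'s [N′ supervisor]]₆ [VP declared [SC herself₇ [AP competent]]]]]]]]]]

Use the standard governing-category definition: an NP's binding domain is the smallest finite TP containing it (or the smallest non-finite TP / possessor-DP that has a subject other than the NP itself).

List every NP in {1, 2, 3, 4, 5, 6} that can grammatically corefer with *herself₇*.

*herself* is an anaphor, so Principle A applies: it must be bound in its binding domain.
Binding domain of *herself₇*: the embedded TP, whose subject is [Farida₅'s supervisor]₆.
*Nadia₁* c-commands the anaphor but is outside its binding domain → cannot satisfy Principle A.
*Clara₂* c-commands the anaphor but is outside its binding domain → cannot satisfy Principle A.
*Odette₃* does not c-command the anaphor → cannot bind it.
*[Odette₃'s student]₄* c-commands the anaphor but is outside its binding domain → cannot satisfy Principle A.
*Farida₅* does not c-command the anaphor → cannot bind it.
*[Farida₅'s supervisor]₆* c-commands the anaphor within its binding domain → licit binder.

{6}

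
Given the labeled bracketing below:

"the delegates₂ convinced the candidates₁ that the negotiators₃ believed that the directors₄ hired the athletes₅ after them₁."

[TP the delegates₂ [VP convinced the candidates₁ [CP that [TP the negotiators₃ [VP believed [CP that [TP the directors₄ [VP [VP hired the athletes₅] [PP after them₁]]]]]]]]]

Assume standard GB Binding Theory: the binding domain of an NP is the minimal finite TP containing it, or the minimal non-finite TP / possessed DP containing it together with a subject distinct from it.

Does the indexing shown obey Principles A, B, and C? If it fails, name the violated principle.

The two coindexed NPs are *the candidates₁* and *them₁*.
*them₁* is a pronoun; its binding domain is the embedded TP, whose subject is the directors₄. Within that domain it is c-commanded only by *the directors₄*, which carries a different index — the pronoun is free locally, so Principle B holds.
*the candidates₁* is an R-expression; *them₁* does not c-command it, and no other NP shares its index, so Principle C is satisfied.
All principles are respected.

grammatical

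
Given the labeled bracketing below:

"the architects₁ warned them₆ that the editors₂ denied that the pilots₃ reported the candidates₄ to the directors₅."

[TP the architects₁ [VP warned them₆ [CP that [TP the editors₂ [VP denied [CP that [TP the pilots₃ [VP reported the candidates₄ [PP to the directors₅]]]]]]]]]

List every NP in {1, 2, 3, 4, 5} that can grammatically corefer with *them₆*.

*them* is a pronoun, so Principle B applies: it must be free in its binding domain.
Binding domain of *them₆*: the matrix TP, whose subject is the architects₁.
*the architects₁* c-commands the pronoun within its binding domain → coindexation would violate Principle B.
*the editors₂*: the pronoun c-commands this R-expression → coindexation would violate Principle C on *the editors₂*.
*the pilots₃*: the pronoun c-commands this R-expression → coindexation would violate Principle C on *the pilots₃*.
*the candidates₄*: the pronoun c-commands this R-expression → coindexation would violate Principle C on *the candidates₄*.
*the directors₅*: the pronoun c-commands this R-expression → coindexation would violate Principle C on *the directors₅*.

none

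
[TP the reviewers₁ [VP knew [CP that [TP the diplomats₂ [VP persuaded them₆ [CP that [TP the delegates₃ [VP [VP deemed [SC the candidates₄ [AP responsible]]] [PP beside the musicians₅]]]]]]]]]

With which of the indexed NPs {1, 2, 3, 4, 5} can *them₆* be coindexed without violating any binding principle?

{1}

*them* is a pronoun, so Principle B applies: it must be free in its binding domain.
Binding domain of *them₆*: the embedded TP, whose subject is the diplomats₂.
*the reviewers₁* c-commands the pronoun but from outside its binding domain, and is not c-commanded by it → coindexation permitted.
*the diplomats₂* c-commands the pronoun within its binding domain → coindexation would violate Principle B.
*the delegates₃*: the pronoun c-commands this R-expression → coindexation would violate Principle C on *the delegates₃*.
*the candidates₄*: the pronoun c-commands this R-expression → coindexation would violate Principle C on *the candidates₄*.
*the musicians₅*: the pronoun c-commands this R-expression → coindexation would violate Principle C on *the musicians₅*.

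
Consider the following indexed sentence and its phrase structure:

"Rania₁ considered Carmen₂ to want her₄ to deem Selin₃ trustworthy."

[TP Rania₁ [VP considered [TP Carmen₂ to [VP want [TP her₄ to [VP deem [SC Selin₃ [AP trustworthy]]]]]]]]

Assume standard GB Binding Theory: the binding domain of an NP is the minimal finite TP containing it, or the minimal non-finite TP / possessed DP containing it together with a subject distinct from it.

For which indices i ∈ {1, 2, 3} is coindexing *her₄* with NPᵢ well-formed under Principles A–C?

*her* is a pronoun, so Principle B applies: it must be free in its binding domain.
Binding domain of *her₄*: the embedded TP, whose subject is Carmen₂.
*Rania₁* c-commands the pronoun but from outside its binding domain, and is not c-commanded by it → coindexation permitted.
*Carmen₂* c-commands the pronoun within its binding domain → coindexation would violate Principle B.
*Selin₃*: the pronoun c-commands this R-expression → coindexation would violate Principle C on *Selin₃*.

{1}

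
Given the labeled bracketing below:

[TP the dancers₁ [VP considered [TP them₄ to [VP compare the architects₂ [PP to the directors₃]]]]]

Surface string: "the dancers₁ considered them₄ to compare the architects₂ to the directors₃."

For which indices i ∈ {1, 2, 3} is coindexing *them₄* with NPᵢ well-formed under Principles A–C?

none

*them* is a pronoun, so Principle B applies: it must be free in its binding domain.
Binding domain of *them₄*: the matrix TP, whose subject is the dancers₁.
*the dancers₁* c-commands the pronoun within its binding domain → coindexation would violate Principle B.
*the architects₂*: the pronoun c-commands this R-expression → coindexation would violate Principle C on *the architects₂*.
*the directors₃*: the pronoun c-commands this R-expression → coindexation would violate Principle C on *the directors₃*.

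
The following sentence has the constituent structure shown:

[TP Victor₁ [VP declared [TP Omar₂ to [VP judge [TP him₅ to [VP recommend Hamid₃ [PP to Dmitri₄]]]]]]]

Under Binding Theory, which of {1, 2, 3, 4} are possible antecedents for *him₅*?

{1}

*him* is a pronoun, so Principle B applies: it must be free in its binding domain.
Binding domain of *him₅*: the embedded TP, whose subject is Omar₂.
*Victor₁* c-commands the pronoun but from outside its binding domain, and is not c-commanded by it → coindexation permitted.
*Omar₂* c-commands the pronoun within its binding domain → coindexation would violate Principle B.
*Hamid₃*: the pronoun c-commands this R-expression → coindexation would violate Principle C on *Hamid₃*.
*Dmitri₄*: the pronoun c-commands this R-expression → coindexation would violate Principle C on *Dmitri₄*.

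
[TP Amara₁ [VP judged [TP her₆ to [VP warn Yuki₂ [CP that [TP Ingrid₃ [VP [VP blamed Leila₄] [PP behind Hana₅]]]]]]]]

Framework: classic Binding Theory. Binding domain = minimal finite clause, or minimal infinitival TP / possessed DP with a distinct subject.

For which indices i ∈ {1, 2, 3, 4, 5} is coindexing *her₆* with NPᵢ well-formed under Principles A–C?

*her* is a pronoun, so Principle B applies: it must be free in its binding domain.
Binding domain of *her₆*: the matrix TP, whose subject is Amara₁.
*Amara₁* c-commands the pronoun within its binding domain → coindexation would violate Principle B.
*Yuki₂*: the pronoun c-commands this R-expression → coindexation would violate Principle C on *Yuki₂*.
*Ingrid₃*: the pronoun c-commands this R-expression → coindexation would violate Principle C on *Ingrid₃*.
*Leila₄*: the pronoun c-commands this R-expression → coindexation would violate Principle C on *Leila₄*.
*Hana₅*: the pronoun c-commands this R-expression → coindexation would violate Principle C on *Hana₅*.

none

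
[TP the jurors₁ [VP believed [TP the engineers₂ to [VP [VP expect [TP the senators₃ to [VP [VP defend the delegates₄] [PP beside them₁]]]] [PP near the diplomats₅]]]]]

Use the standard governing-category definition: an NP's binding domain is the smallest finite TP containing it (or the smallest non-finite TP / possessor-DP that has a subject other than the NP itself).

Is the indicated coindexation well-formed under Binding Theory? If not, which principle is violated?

The two coindexed NPs are *the jurors₁* and *them₁*.
*them₁* is a pronoun; its binding domain is the embedded TP, whose subject is the senators₃. Within that domain it is c-commanded only by *the senators₃*, which carries a different index — the pronoun is free locally, so Principle B holds.
*the jurors₁* is an R-expression; *them₁* does not c-command it, and no other NP shares its index, so Principle C is satisfied.
All principles are respected.

grammatical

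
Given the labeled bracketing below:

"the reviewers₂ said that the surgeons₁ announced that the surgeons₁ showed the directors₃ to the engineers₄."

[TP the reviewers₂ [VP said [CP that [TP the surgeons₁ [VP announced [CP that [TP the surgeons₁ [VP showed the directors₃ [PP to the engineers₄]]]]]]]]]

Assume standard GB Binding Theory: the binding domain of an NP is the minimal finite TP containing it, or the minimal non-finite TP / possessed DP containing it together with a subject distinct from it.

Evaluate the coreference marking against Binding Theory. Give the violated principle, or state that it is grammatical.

Principle C

The two coindexed NPs are *the surgeons₁* (the higher occurrence) and *the surgeons₁* (the lower occurrence).
*the surgeons₁* (the lower occurrence) is an R-expression. Principle C requires it to be free everywhere.
*the surgeons₁* (the higher occurrence) c-commands it and carries the same index.
The R-expression is bound → Principle C violation.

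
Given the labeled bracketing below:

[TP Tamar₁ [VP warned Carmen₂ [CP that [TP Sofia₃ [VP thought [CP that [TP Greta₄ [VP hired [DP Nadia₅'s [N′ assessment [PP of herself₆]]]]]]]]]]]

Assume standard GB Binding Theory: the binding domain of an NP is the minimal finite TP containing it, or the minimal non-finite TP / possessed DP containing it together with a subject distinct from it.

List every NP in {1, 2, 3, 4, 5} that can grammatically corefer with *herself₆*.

*herself* is an anaphor, so Principle A applies: it must be bound in its binding domain.
Binding domain of *herself₆*: the possessed DP, whose subject is Nadia₅.
*Tamar₁* c-commands the anaphor but is outside its binding domain → cannot satisfy Principle A.
*Carmen₂* c-commands the anaphor but is outside its binding domain → cannot satisfy Principle A.
*Sofia₃* c-commands the anaphor but is outside its binding domain → cannot satisfy Principle A.
*Greta₄* c-commands the anaphor but is outside its binding domain → cannot satisfy Principle A.
*Nadia₅* c-commands the anaphor within its binding domain → licit binder.

{5}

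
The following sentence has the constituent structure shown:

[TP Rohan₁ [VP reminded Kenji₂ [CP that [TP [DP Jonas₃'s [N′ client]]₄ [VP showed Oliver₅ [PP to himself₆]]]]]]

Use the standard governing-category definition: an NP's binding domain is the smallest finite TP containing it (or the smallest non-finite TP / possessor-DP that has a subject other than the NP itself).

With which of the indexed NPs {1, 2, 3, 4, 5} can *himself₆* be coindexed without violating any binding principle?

*himself* is an anaphor, so Principle A applies: it must be bound in its binding domain.
Binding domain of *himself₆*: the embedded TP, whose subject is [Jonas₃'s client]₄.
*Rohan₁* c-commands the anaphor but is outside its binding domain → cannot satisfy Principle A.
*Kenji₂* c-commands the anaphor but is outside its binding domain → cannot satisfy Principle A.
*Jonas₃* does not c-command the anaphor → cannot bind it.
*[Jonas₃'s client]₄* c-commands the anaphor within its binding domain → licit binder.
*Oliver₅* c-commands the anaphor within its binding domain → licit binder.

{4, 5}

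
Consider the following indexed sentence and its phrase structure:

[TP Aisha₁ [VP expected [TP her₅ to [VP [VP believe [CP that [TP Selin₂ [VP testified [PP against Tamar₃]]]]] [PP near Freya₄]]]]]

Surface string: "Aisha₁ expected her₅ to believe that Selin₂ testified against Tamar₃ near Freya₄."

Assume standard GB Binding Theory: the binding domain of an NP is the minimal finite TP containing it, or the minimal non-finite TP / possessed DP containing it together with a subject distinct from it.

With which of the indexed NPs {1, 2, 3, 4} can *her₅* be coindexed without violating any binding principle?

none

*her* is a pronoun, so Principle B applies: it must be free in its binding domain.
Binding domain of *her₅*: the matrix TP, whose subject is Aisha₁.
*Aisha₁* c-commands the pronoun within its binding domain → coindexation would violate Principle B.
*Selin₂*: the pronoun c-commands this R-expression → coindexation would violate Principle C on *Selin₂*.
*Tamar₃*: the pronoun c-commands this R-expression → coindexation would violate Principle C on *Tamar₃*.
*Freya₄*: the pronoun c-commands this R-expression → coindexation would violate Principle C on *Freya₄*.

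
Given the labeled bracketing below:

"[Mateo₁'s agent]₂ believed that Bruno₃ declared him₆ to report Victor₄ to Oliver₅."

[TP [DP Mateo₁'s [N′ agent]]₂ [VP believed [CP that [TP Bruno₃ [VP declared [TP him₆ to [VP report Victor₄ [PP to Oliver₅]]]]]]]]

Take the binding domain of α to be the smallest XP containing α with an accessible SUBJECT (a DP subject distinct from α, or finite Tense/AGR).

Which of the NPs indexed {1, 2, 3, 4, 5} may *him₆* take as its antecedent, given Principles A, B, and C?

{1, 2}

*him* is a pronoun, so Principle B applies: it must be free in its binding domain.
Binding domain of *him₆*: the embedded TP, whose subject is Bruno₃.
*Mateo₁* and the pronoun do not c-command one another → neither Principle B nor Principle C is at stake; coindexation permitted.
*[Mateo₁'s agent]₂* c-commands the pronoun but from outside its binding domain, and is not c-commanded by it → coindexation permitted.
*Bruno₃* c-commands the pronoun within its binding domain → coindexation would violate Principle B.
*Victor₄*: the pronoun c-commands this R-expression → coindexation would violate Principle C on *Victor₄*.
*Oliver₅*: the pronoun c-commands this R-expression → coindexation would violate Principle C on *Oliver₅*.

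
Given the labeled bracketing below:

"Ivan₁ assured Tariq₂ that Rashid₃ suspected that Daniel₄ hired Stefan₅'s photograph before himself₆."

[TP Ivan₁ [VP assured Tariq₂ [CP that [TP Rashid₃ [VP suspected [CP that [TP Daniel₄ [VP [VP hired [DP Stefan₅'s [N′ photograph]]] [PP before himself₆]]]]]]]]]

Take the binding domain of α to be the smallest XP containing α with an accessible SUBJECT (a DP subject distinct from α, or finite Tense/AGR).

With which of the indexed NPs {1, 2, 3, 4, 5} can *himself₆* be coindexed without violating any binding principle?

{4}

*himself* is an anaphor, so Principle A applies: it must be bound in its binding domain.
Binding domain of *himself₆*: the embedded TP, whose subject is Daniel₄.
*Ivan₁* c-commands the anaphor but is outside its binding domain → cannot satisfy Principle A.
*Tariq₂* c-commands the anaphor but is outside its binding domain → cannot satisfy Principle A.
*Rashid₃* c-commands the anaphor but is outside its binding domain → cannot satisfy Principle A.
*Daniel₄* c-commands the anaphor within its binding domain → licit binder.
*Stefan₅* does not c-command the anaphor → cannot bind it.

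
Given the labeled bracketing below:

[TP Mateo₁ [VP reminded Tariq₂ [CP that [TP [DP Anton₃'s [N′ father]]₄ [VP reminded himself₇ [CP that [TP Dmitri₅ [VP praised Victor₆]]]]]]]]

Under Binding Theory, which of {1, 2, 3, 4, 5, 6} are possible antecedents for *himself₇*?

{4}

*himself* is an anaphor, so Principle A applies: it must be bound in its binding domain.
Binding domain of *himself₇*: the embedded TP, whose subject is [Anton₃'s father]₄.
*Mateo₁* c-commands the anaphor but is outside its binding domain → cannot satisfy Principle A.
*Tariq₂* c-commands the anaphor but is outside its binding domain → cannot satisfy Principle A.
*Anton₃* does not c-command the anaphor → cannot bind it.
*[Anton₃'s father]₄* c-commands the anaphor within its binding domain → licit binder.
*Dmitri₅* does not c-command the anaphor → cannot bind it.
*Victor₆* does not c-command the anaphor → cannot bind it.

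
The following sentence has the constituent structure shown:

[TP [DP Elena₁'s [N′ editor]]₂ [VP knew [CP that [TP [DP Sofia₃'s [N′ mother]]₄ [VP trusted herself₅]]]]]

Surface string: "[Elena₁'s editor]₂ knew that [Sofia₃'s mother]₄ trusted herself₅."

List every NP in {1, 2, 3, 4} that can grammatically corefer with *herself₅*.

{4}

*herself* is an anaphor, so Principle A applies: it must be bound in its binding domain.
Binding domain of *herself₅*: the embedded TP, whose subject is [Sofia₃'s mother]₄.
*Elena₁* does not c-command the anaphor → cannot bind it.
*[Elena₁'s editor]₂* c-commands the anaphor but is outside its binding domain → cannot satisfy Principle A.
*Sofia₃* does not c-command the anaphor → cannot bind it.
*[Sofia₃'s mother]₄* c-commands the anaphor within its binding domain → licit binder.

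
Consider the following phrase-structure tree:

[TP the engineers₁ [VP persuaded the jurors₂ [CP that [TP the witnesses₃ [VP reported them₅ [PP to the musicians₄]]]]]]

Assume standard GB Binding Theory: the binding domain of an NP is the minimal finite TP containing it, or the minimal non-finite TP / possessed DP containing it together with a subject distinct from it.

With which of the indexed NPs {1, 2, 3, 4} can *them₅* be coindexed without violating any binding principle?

*them* is a pronoun, so Principle B applies: it must be free in its binding domain.
Binding domain of *them₅*: the embedded TP, whose subject is the witnesses₃.
*the engineers₁* c-commands the pronoun but from outside its binding domain, and is not c-commanded by it → coindexation permitted.
*the jurors₂* c-commands the pronoun but from outside its binding domain, and is not c-commanded by it → coindexation permitted.
*the witnesses₃* c-commands the pronoun within its binding domain → coindexation would violate Principle B.
*the musicians₄*: the pronoun c-commands this R-expression → coindexation would violate Principle C on *the musicians₄*.

{1, 2}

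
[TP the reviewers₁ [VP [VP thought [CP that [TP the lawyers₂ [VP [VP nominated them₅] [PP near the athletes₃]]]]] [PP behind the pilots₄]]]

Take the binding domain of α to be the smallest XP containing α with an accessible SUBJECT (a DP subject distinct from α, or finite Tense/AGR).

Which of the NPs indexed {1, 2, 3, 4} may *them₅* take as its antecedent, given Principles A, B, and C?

{1, 3, 4}

*them* is a pronoun, so Principle B applies: it must be free in its binding domain.
Binding domain of *them₅*: the embedded TP, whose subject is the lawyers₂.
*the reviewers₁* c-commands the pronoun but from outside its binding domain, and is not c-commanded by it → coindexation permitted.
*the lawyers₂* c-commands the pronoun within its binding domain → coindexation would violate Principle B.
*the athletes₃* and the pronoun do not c-command one another → neither Principle B nor Principle C is at stake; coindexation permitted.
*the pilots₄* and the pronoun do not c-command one another → neither Principle B nor Principle C is at stake; coindexation permitted.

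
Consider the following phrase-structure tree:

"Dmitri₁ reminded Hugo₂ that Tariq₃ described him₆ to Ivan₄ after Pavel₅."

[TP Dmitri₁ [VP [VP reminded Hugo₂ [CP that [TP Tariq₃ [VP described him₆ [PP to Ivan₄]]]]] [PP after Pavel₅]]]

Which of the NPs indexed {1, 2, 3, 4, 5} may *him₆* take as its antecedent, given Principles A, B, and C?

{1, 2, 5}

*him* is a pronoun, so Principle B applies: it must be free in its binding domain.
Binding domain of *him₆*: the embedded TP, whose subject is Tariq₃.
*Dmitri₁* c-commands the pronoun but from outside its binding domain, and is not c-commanded by it → coindexation permitted.
*Hugo₂* c-commands the pronoun but from outside its binding domain, and is not c-commanded by it → coindexation permitted.
*Tariq₃* c-commands the pronoun within its binding domain → coindexation would violate Principle B.
*Ivan₄*: the pronoun c-commands this R-expression → coindexation would violate Principle C on *Ivan₄*.
*Pavel₅* and the pronoun do not c-command one another → neither Principle B nor Principle C is at stake; coindexation permitted.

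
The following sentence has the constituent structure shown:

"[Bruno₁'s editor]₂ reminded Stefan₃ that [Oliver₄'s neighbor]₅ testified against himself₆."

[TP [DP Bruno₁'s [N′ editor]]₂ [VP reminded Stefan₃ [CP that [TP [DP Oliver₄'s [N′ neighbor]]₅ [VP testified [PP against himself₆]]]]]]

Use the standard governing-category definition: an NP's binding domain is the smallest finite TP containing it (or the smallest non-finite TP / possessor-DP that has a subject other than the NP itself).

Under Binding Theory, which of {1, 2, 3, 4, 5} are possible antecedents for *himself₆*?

{5}

*himself* is an anaphor, so Principle A applies: it must be bound in its binding domain.
Binding domain of *himself₆*: the embedded TP, whose subject is [Oliver₄'s neighbor]₅.
*Bruno₁* does not c-command the anaphor → cannot bind it.
*[Bruno₁'s editor]₂* c-commands the anaphor but is outside its binding domain → cannot satisfy Principle A.
*Stefan₃* c-commands the anaphor but is outside its binding domain → cannot satisfy Principle A.
*Oliver₄* does not c-command the anaphor → cannot bind it.
*[Oliver₄'s neighbor]₅* c-commands the anaphor within its binding domain → licit binder.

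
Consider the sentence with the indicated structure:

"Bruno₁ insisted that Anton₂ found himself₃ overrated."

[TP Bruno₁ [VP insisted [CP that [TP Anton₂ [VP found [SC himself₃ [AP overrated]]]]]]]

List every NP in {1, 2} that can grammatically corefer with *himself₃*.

*himself* is an anaphor, so Principle A applies: it must be bound in its binding domain.
Binding domain of *himself₃*: the embedded TP, whose subject is Anton₂.
*Bruno₁* c-commands the anaphor but is outside its binding domain → cannot satisfy Principle A.
*Anton₂* c-commands the anaphor within its binding domain → licit binder.

{2}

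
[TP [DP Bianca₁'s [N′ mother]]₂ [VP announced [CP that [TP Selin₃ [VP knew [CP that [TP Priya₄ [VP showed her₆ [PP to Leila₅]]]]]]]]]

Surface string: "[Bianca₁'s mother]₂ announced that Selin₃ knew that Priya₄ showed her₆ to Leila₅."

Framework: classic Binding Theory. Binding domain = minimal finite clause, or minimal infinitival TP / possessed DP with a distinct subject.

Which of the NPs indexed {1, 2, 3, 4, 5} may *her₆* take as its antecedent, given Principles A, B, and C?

{1, 2, 3}

*her* is a pronoun, so Principle B applies: it must be free in its binding domain.
Binding domain of *her₆*: the embedded TP, whose subject is Priya₄.
*Bianca₁* and the pronoun do not c-command one another → neither Principle B nor Principle C is at stake; coindexation permitted.
*[Bianca₁'s mother]₂* c-commands the pronoun but from outside its binding domain, and is not c-commanded by it → coindexation permitted.
*Selin₃* c-commands the pronoun but from outside its binding domain, and is not c-commanded by it → coindexation permitted.
*Priya₄* c-commands the pronoun within its binding domain → coindexation would violate Principle B.
*Leila₅*: the pronoun c-commands this R-expression → coindexation would violate Principle C on *Leila₅*.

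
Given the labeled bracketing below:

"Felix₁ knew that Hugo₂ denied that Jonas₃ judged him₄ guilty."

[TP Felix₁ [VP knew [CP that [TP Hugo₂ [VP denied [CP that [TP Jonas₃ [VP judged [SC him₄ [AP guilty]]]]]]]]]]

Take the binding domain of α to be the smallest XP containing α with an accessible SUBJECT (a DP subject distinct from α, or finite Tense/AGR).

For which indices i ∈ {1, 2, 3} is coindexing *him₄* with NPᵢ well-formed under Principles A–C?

{1, 2}

*him* is a pronoun, so Principle B applies: it must be free in its binding domain.
Binding domain of *him₄*: the embedded TP, whose subject is Jonas₃.
*Felix₁* c-commands the pronoun but from outside its binding domain, and is not c-commanded by it → coindexation permitted.
*Hugo₂* c-commands the pronoun but from outside its binding domain, and is not c-commanded by it → coindexation permitted.
*Jonas₃* c-commands the pronoun within its binding domain → coindexation would violate Principle B.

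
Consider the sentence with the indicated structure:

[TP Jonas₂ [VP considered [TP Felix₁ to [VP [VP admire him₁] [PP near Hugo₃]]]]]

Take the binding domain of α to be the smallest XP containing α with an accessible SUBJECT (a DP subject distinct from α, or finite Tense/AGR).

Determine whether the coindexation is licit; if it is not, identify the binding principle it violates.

Principle B

The two coindexed NPs are *Felix₁* and *him₁*.
*him₁* is a pronoun. Its binding domain is the embedded TP, whose subject is Felix₁.
*Felix₁* c-commands it within that domain and carries the same index.
The pronoun is locally bound → Principle B violation.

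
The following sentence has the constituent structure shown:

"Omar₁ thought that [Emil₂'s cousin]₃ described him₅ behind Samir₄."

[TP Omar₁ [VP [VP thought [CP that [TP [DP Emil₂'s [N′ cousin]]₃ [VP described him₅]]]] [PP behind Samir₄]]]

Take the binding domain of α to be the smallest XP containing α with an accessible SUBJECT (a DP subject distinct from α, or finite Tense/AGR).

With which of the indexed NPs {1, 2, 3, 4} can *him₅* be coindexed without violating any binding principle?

{1, 2, 4}

*him* is a pronoun, so Principle B applies: it must be free in its binding domain.
Binding domain of *him₅*: the embedded TP, whose subject is [Emil₂'s cousin]₃.
*Omar₁* c-commands the pronoun but from outside its binding domain, and is not c-commanded by it → coindexation permitted.
*Emil₂* and the pronoun do not c-command one another → neither Principle B nor Principle C is at stake; coindexation permitted.
*[Emil₂'s cousin]₃* c-commands the pronoun within its binding domain → coindexation would violate Principle B.
*Samir₄* and the pronoun do not c-command one another → neither Principle B nor Principle C is at stake; coindexation permitted.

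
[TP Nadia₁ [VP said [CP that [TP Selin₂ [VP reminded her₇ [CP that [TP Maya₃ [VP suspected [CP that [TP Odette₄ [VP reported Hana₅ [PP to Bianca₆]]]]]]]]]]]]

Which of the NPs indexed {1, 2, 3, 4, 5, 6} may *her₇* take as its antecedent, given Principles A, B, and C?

*her* is a pronoun, so Principle B applies: it must be free in its binding domain.
Binding domain of *her₇*: the embedded TP, whose subject is Selin₂.
*Nadia₁* c-commands the pronoun but from outside its binding domain, and is not c-commanded by it → coindexation permitted.
*Selin₂* c-commands the pronoun within its binding domain → coindexation would violate Principle B.
*Maya₃*: the pronoun c-commands this R-expression → coindexation would violate Principle C on *Maya₃*.
*Odette₄*: the pronoun c-commands this R-expression → coindexation would violate Principle C on *Odette₄*.
*Hana₅*: the pronoun c-commands this R-expression → coindexation would violate Principle C on *Hana₅*.
*Bianca₆*: the pronoun c-commands this R-expression → coindexation would violate Principle C on *Bianca₆*.

{1}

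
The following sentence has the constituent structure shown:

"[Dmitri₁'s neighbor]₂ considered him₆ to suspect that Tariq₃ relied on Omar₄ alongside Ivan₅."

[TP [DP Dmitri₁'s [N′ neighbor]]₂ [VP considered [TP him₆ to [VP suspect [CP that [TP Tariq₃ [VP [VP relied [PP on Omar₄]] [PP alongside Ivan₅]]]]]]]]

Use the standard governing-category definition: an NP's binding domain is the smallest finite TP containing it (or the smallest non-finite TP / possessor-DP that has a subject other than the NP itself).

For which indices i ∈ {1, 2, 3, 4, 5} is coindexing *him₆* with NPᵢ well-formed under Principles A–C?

{1}

*him* is a pronoun, so Principle B applies: it must be free in its binding domain.
Binding domain of *him₆*: the matrix TP, whose subject is [Dmitri₁'s neighbor]₂.
*Dmitri₁* and the pronoun do not c-command one another → neither Principle B nor Principle C is at stake; coindexation permitted.
*[Dmitri₁'s neighbor]₂* c-commands the pronoun within its binding domain → coindexation would violate Principle B.
*Tariq₃*: the pronoun c-commands this R-expression → coindexation would violate Principle C on *Tariq₃*.
*Omar₄*: the pronoun c-commands this R-expression → coindexation would violate Principle C on *Omar₄*.
*Ivan₅*: the pronoun c-commands this R-expression → coindexation would violate Principle C on *Ivan₅*.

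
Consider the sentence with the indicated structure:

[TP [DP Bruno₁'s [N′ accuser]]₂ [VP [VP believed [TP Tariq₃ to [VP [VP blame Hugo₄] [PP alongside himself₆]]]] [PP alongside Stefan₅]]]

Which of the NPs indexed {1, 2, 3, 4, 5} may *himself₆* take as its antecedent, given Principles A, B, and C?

*himself* is an anaphor, so Principle A applies: it must be bound in its binding domain.
Binding domain of *himself₆*: the embedded TP, whose subject is Tariq₃.
*Bruno₁* does not c-command the anaphor → cannot bind it.
*[Bruno₁'s accuser]₂* c-commands the anaphor but is outside its binding domain → cannot satisfy Principle A.
*Tariq₃* c-commands the anaphor within its binding domain → licit binder.
*Hugo₄* does not c-command the anaphor → cannot bind it.
*Stefan₅* does not c-command the anaphor → cannot bind it.

{3}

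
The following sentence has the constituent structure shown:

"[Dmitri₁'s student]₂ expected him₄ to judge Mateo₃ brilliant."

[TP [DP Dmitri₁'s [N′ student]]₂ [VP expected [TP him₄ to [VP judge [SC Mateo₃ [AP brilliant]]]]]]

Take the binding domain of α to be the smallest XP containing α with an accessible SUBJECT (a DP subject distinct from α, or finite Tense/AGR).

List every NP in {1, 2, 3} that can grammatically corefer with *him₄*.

*him* is a pronoun, so Principle B applies: it must be free in its binding domain.
Binding domain of *him₄*: the matrix TP, whose subject is [Dmitri₁'s student]₂.
*Dmitri₁* and the pronoun do not c-command one another → neither Principle B nor Principle C is at stake; coindexation permitted.
*[Dmitri₁'s student]₂* c-commands the pronoun within its binding domain → coindexation would violate Principle B.
*Mateo₃*: the pronoun c-commands this R-expression → coindexation would violate Principle C on *Mateo₃*.

{1}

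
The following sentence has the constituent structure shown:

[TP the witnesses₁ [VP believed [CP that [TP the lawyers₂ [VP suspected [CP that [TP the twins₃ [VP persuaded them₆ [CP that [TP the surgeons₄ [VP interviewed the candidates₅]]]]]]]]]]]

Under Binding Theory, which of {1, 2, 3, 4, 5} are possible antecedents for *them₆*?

{1, 2}

*them* is a pronoun, so Principle B applies: it must be free in its binding domain.
Binding domain of *them₆*: the embedded TP, whose subject is the twins₃.
*the witnesses₁* c-commands the pronoun but from outside its binding domain, and is not c-commanded by it → coindexation permitted.
*the lawyers₂* c-commands the pronoun but from outside its binding domain, and is not c-commanded by it → coindexation permitted.
*the twins₃* c-commands the pronoun within its binding domain → coindexation would violate Principle B.
*the surgeons₄*: the pronoun c-commands this R-expression → coindexation would violate Principle C on *the surgeons₄*.
*the candidates₅*: the pronoun c-commands this R-expression → coindexation would violate Principle C on *the candidates₅*.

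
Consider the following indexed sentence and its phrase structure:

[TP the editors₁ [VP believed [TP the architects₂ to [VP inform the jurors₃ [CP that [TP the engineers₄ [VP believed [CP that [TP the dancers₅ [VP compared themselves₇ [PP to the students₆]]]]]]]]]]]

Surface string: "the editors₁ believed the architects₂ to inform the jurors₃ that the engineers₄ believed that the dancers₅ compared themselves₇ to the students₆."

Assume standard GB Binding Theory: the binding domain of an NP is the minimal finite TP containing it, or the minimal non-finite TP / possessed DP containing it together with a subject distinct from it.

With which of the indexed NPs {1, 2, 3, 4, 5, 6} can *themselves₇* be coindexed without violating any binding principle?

{5}

*themselves* is an anaphor, so Principle A applies: it must be bound in its binding domain.
Binding domain of *themselves₇*: the embedded TP, whose subject is the dancers₅.
*the editors₁* c-commands the anaphor but is outside its binding domain → cannot satisfy Principle A.
*the architects₂* c-commands the anaphor but is outside its binding domain → cannot satisfy Principle A.
*the jurors₃* c-commands the anaphor but is outside its binding domain → cannot satisfy Principle A.
*the engineers₄* c-commands the anaphor but is outside its binding domain → cannot satisfy Principle A.
*the dancers₅* c-commands the anaphor within its binding domain → licit binder.
*the students₆* does not c-command the anaphor → cannot bind it.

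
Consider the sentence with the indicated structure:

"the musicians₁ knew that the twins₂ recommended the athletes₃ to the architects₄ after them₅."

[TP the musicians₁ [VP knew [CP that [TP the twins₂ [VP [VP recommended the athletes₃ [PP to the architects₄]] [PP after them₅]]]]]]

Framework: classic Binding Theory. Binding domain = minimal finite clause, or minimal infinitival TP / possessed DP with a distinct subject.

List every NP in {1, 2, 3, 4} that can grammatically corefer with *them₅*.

{1, 3, 4}

*them* is a pronoun, so Principle B applies: it must be free in its binding domain.
Binding domain of *them₅*: the embedded TP, whose subject is the twins₂.
*the musicians₁* c-commands the pronoun but from outside its binding domain, and is not c-commanded by it → coindexation permitted.
*the twins₂* c-commands the pronoun within its binding domain → coindexation would violate Principle B.
*the athletes₃* and the pronoun do not c-command one another → neither Principle B nor Principle C is at stake; coindexation permitted.
*the architects₄* and the pronoun do not c-command one another → neither Principle B nor Principle C is at stake; coindexation permitted.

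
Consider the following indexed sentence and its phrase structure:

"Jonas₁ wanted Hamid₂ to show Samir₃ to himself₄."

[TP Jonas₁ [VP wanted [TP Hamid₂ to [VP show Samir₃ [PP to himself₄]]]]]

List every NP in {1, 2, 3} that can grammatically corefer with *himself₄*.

*himself* is an anaphor, so Principle A applies: it must be bound in its binding domain.
Binding domain of *himself₄*: the embedded TP, whose subject is Hamid₂.
*Jonas₁* c-commands the anaphor but is outside its binding domain → cannot satisfy Principle A.
*Hamid₂* c-commands the anaphor within its binding domain → licit binder.
*Samir₃* c-commands the anaphor within its binding domain → licit binder.

{2, 3}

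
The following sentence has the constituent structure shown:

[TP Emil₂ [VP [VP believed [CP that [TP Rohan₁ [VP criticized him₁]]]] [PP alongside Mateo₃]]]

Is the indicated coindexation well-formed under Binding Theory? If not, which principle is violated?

The two coindexed NPs are *Rohan₁* and *him₁*.
*him₁* is a pronoun. Its binding domain is the embedded TP, whose subject is Rohan₁.
*Rohan₁* c-commands it within that domain and carries the same index.
The pronoun is locally bound → Principle B violation.

Principle B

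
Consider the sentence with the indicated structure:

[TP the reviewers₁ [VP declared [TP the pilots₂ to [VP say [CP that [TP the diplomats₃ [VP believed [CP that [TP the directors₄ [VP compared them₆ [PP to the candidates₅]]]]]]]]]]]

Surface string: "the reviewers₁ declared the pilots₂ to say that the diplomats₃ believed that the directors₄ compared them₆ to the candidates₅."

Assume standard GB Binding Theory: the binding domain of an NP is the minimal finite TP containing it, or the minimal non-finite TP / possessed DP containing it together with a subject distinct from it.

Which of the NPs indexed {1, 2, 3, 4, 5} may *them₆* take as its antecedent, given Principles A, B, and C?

{1, 2, 3}

*them* is a pronoun, so Principle B applies: it must be free in its binding domain.
Binding domain of *them₆*: the embedded TP, whose subject is the directors₄.
*the reviewers₁* c-commands the pronoun but from outside its binding domain, and is not c-commanded by it → coindexation permitted.
*the pilots₂* c-commands the pronoun but from outside its binding domain, and is not c-commanded by it → coindexation permitted.
*the diplomats₃* c-commands the pronoun but from outside its binding domain, and is not c-commanded by it → coindexation permitted.
*the directors₄* c-commands the pronoun within its binding domain → coindexation would violate Principle B.
*the candidates₅*: the pronoun c-commands this R-expression → coindexation would violate Principle C on *the candidates₅*.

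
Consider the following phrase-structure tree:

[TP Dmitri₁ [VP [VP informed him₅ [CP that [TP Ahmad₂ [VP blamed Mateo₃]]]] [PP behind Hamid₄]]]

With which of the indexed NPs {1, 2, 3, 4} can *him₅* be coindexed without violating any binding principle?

*him* is a pronoun, so Principle B applies: it must be free in its binding domain.
Binding domain of *him₅*: the matrix TP, whose subject is Dmitri₁.
*Dmitri₁* c-commands the pronoun within its binding domain → coindexation would violate Principle B.
*Ahmad₂*: the pronoun c-commands this R-expression → coindexation would violate Principle C on *Ahmad₂*.
*Mateo₃*: the pronoun c-commands this R-expression → coindexation would violate Principle C on *Mateo₃*.
*Hamid₄* and the pronoun do not c-command one another → neither Principle B nor Principle C is at stake; coindexation permitted.

{4}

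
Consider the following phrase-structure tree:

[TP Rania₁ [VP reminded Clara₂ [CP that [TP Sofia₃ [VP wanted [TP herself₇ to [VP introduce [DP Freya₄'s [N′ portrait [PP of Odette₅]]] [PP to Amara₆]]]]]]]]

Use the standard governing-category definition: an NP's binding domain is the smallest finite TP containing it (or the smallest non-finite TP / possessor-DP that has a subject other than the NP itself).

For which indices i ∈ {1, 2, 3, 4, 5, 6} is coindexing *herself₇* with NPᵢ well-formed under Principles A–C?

{3}

*herself* is an anaphor, so Principle A applies: it must be bound in its binding domain.
Binding domain of *herself₇*: the embedded TP, whose subject is Sofia₃.
*Rania₁* c-commands the anaphor but is outside its binding domain → cannot satisfy Principle A.
*Clara₂* c-commands the anaphor but is outside its binding domain → cannot satisfy Principle A.
*Sofia₃* c-commands the anaphor within its binding domain → licit binder.
*Freya₄* does not c-command the anaphor → cannot bind it.
*Odette₅* does not c-command the anaphor → cannot bind it.
*Amara₆* does not c-command the anaphor → cannot bind it.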